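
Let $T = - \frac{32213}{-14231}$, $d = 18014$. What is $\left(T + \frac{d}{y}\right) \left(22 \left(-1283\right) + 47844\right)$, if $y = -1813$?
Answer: $- \frac{554783209310}{3685829} \approx -1.5052 \cdot 10^{5}$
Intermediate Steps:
$T = \frac{32213}{14231}$ ($T = \left(-32213\right) \left(- \frac{1}{14231}\right) = \frac{32213}{14231} \approx 2.2636$)
$\left(T + \frac{d}{y}\right) \left(22 \left(-1283\right) + 47844\right) = \left(\frac{32213}{14231} + \frac{18014}{-1813}\right) \left(22 \left(-1283\right) + 47844\right) = \left(\frac{32213}{14231} + 18014 \left(- \frac{1}{1813}\right)\right) \left(-28226 + 47844\right) = \left(\frac{32213}{14231} - \frac{18014}{1813}\right) 19618 = \left(- \frac{28279295}{3685829}\right) 19618 = - \frac{554783209310}{3685829}$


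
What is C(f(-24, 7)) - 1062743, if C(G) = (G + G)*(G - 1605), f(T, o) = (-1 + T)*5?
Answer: -630243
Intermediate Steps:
f(T, o) = -5 + 5*T
C(G) = 2*G*(-1605 + G) (C(G) = (2*G)*(-1605 + G) = 2*G*(-1605 + G))
C(f(-24, 7)) - 1062743 = 2*(-5 + 5*(-24))*(-1605 + (-5 + 5*(-24))) - 1062743 = 2*(-5 - 120)*(-1605 + (-5 - 120)) - 1062743 = 2*(-125)*(-1605 - 125) - 1062743 = 2*(-125)*(-1730) - 1062743 = 432500 - 1062743 = -630243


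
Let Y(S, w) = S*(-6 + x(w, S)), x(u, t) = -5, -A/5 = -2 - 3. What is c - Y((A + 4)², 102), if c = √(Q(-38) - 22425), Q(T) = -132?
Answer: 9251 + I*√22557 ≈ 9251.0 + 150.19*I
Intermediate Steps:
A = 25 (A = -5*(-2 - 3) = -5*(-5) = 25)
c = I*√22557 (c = √(-132 - 22425) = √(-22557) = I*√22557 ≈ 150.19*I)
Y(S, w) = -11*S (Y(S, w) = S*(-6 - 5) = S*(-11) = -11*S)
c - Y((A + 4)², 102) = I*√22557 - (-11)*(25 + 4)² = I*√22557 - (-11)*29² = I*√22557 - (-11)*841 = I*√22557 - 1*(-9251) = I*√22557 + 9251 = 9251 + I*√22557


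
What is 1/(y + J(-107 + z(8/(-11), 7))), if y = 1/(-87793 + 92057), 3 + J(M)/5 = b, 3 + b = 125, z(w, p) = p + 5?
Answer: 4264/2537081 ≈ 0.0016807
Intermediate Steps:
z(w, p) = 5 + p
b = 122 (b = -3 + 125 = 122)
J(M) = 595 (J(M) = -15 + 5*122 = -15 + 610 = 595)
y = 1/4264 ≈ 0.00023452
1/(y + J(-107 + z(8/(-11), 7))) = 1/(1/4264 + 595) = 1/(2537081/4264) = 4264/2537081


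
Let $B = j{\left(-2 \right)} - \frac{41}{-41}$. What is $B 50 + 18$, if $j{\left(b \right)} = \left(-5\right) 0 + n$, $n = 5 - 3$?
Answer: $168$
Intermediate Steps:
$n = 2$ ($n = 5 - 3 = 2$)
$j{\left(b \right)} = 2$ ($j{\left(b \right)} = \left(-5\right) 0 + 2 = 0 + 2 = 2$)
$B = 3$ ($B = 2 - \frac{41}{-41} = 2 - -1 = 2 + 1 = 3$)
$B 50 + 18 = 3 \cdot 50 + 18 = 150 + 18 = 168$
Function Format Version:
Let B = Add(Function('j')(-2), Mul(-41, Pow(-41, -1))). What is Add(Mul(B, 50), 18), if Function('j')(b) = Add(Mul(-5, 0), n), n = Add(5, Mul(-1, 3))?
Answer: 168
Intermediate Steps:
n = 2 (n = Add(5, -3) = 2)
Function('j')(b) = 2 (Function('j')(b) = Add(Mul(-5, 0), 2) = Add(0, 2) = 2)
B = 3 (B = Add(2, Mul(-41, Pow(-41, -1))) = Add(2, Mul(-41, Rational(-1, 41))) = Add(2, 1) = 3)
Add(Mul(B, 50), 18) = Add(Mul(3, 50), 18) = Add(150, 18) = 168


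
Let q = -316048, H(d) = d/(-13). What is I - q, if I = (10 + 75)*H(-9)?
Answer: 4109389/13 ≈ 3.1611e+5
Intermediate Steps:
H(d) = -d/13 (H(d) = d*(-1/13) = -d/13)
I = 765/13 (I = (10 + 75)*(-1/13*(-9)) = 85*(9/13) = 765/13 ≈ 58.846)
I - q = 765/13 - 1*(-316048) = 765/13 + 316048 = 4109389/13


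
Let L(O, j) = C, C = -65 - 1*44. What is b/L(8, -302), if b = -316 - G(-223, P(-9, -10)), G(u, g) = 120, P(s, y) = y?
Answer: 4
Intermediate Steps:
b = -436 (b = -316 - 1*120 = -316 - 120 = -436)
C = -109 (C = -65 - 44 = -109)
L(O, j) = -109
b/L(8, -302) = -436/(-109) = -436*(-1/109) = 4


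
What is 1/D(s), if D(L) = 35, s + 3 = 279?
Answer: 1/35 ≈ 0.028571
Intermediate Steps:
s = 276 (s = -3 + 279 = 276)
1/D(s) = 1/35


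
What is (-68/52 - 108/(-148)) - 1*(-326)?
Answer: 156528/481 ≈ 325.42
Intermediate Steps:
(-68/52 - 108/(-148)) - 1*(-326) = (-68*1/52 - 108*(-1/148)) + 326 = (-17/13 + 27/37) + 326 = -278/481 + 326 = 156528/481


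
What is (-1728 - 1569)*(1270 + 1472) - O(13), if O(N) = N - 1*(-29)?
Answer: -9040416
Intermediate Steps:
O(N) = 29 + N (O(N) = N + 29 = 29 + N)
(-1728 - 1569)*(1270 + 1472) - O(13) = (-1728 - 1569)*(1270 + 1472) - (29 + 13) = -3297*2742 - 1*42 = -9040374 - 42 = -9040416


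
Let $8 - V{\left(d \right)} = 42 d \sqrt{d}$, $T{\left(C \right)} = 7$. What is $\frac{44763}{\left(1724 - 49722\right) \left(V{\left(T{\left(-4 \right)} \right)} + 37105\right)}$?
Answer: $- \frac{184587691}{7342465875174} - \frac{731129 \sqrt{7}}{3671232937587} \approx -2.5667 \cdot 10^{-5}$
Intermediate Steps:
$V{\left(d \right)} = 8 - 42 d^{\frac{3}{2}}$ ($V{\left(d \right)} = 8 - 42 d \sqrt{d} = 8 - 42 d^{\frac{3}{2}}$)
$\frac{44763}{\left(1724 - 49722\right) \left(V{\left(T{\left(-4 \right)} \right)} + 37105\right)} = \frac{44763}{\left(1724 - 49722\right) \left(\left(8 - 42 \cdot 7^{\frac{3}{2}}\right) + 37105\right)} = \frac{44763}{\left(-47998\right) \left(\left(8 - 42 \cdot 7 \sqrt{7}\right) + 37105\right)} = \frac{44763}{\left(-47998\right) \left(\left(8 - 294 \sqrt{7}\right) + 37105\right)} = \frac{44763}{\left(-47998\right) \left(37113 - 294 \sqrt{7}\right)} = \frac{44763}{-1781349774 + 14111412 \sqrt{7}}$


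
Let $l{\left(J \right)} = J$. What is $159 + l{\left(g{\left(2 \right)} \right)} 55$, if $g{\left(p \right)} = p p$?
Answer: $379$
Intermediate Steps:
$g{\left(p \right)} = p^{2}$
$159 + l{\left(g{\left(2 \right)} \right)} 55 = 159 + 2^{2} \cdot 55 = 159 + 4 \cdot 55 = 159 + 220 = 379$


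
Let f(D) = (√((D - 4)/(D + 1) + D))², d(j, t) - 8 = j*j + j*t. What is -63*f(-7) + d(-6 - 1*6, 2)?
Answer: 907/2 ≈ 453.50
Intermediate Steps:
d(j, t) = 8 + j² + j*t (d(j, t) = 8 + (j*j + j*t) = 8 + (j² + j*t) = 8 + j² + j*t)
f(D) = D + (-4 + D)/(1 + D) (f(D) = (√((-4 + D)/(1 + D) + D))² = (√(D + (-4 + D)/(1 + D)))² = D + (-4 + D)/(1 + D))
-63*f(-7) + d(-6 - 1*6, 2) = -63*(-4 + (-7)² + 2*(-7))/(1 - 7) + (8 + (-6 - 1*6)² + (-6 - 1*6)*2) = -63*(-4 + 49 - 14)/(-6) + (8 + (-6 - 6)² + (-6 - 6)*2) = -(-21)*31/2 + (8 + (-12)² - 12*2) = -63*(-31/6) + (8 + 144 - 24) = 651/2 + 128 = 907/2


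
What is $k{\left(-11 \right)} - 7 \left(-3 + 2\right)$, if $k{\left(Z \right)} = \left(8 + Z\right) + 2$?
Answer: $6$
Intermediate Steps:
$k{\left(Z \right)} = 10 + Z$
$k{\left(-11 \right)} - 7 \left(-3 + 2\right) = \left(10 - 11\right) - 7 \left(-3 + 2\right) = -1 - -7 = -1 + 7 = 6$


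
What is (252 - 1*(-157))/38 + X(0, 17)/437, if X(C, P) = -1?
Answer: 495/46 ≈ 10.761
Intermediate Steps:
(252 - 1*(-157))/38 + X(0, 17)/437 = (252 - 1*(-157))/38 - 1/437 = (252 + 157)*(1/38) - 1*1/437 = 409*(1/38) - 1/437 = 409/38 - 1/437 = 495/46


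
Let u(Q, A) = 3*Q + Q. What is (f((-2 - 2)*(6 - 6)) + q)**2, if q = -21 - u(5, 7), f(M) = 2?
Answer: 1521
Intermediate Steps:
u(Q, A) = 4*Q
q = -41 (q = -21 - 4*5 = -21 - 1*20 = -21 - 20 = -41)
(f((-2 - 2)*(6 - 6)) + q)**2 = (2 - 41)**2 = (-39)**2 = 1521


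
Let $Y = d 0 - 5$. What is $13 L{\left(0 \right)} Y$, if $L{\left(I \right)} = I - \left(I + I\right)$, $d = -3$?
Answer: $0$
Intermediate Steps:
$L{\left(I \right)} = - I$ ($L{\left(I \right)} = I - 2 I = - I$)
$Y = -5$ ($Y = \left(-3\right) 0 - 5 = 0 - 5 = -5$)
$13 L{\left(0 \right)} Y = 13 \left(\left(-1\right) 0\right) \left(-5\right) = 13 \cdot 0 \left(-5\right) = 0 \left(-5\right) = 0$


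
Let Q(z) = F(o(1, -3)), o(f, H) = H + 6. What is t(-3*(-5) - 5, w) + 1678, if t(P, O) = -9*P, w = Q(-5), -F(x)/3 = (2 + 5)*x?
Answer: 1588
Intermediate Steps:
o(f, H) = 6 + H
F(x) = -21*x (F(x) = -3*(2 + 5)*x = -21*x)
Q(z) = -63 (Q(z) = -21*(6 - 3) = -21*3 = -63)
w = -63
t(-3*(-5) - 5, w) + 1678 = -9*(-3*(-5) - 5) + 1678 = -9*(15 - 5) + 1678 = -9*10 + 1678 = -90 + 1678 = 1588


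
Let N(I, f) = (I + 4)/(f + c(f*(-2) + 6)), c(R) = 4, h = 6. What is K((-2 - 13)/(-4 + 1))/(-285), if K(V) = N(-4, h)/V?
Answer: 0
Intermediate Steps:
N(I, f) = (4 + I)/(4 + f) (N(I, f) = (I + 4)/(f + 4) = (4 + I)/(4 + f))
K(V) = 0 (K(V) = ((4 - 4)/(4 + 6))/V = (0/10)/V = ((⅒)*0)/V = 0/V = 0)
K((-2 - 13)/(-4 + 1))/(-285) = 0/(-285) = 0*(-1/285) = 0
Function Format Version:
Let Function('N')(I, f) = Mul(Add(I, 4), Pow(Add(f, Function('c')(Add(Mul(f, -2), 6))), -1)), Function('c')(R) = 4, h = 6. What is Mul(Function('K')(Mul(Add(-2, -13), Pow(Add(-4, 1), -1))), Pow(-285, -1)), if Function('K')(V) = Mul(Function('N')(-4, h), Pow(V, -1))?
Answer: 0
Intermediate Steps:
Function('N')(I, f) = Mul(Pow(Add(4, f), -1), Add(4, I)) (Function('N')(I, f) = Mul(Add(I, 4), Pow(Add(f, 4), -1)) = Mul(Add(4, I), Pow(Add(4, f), -1)) = Mul(Pow(Add(4, f), -1), Add(4, I)))
Function('K')(V) = 0 (Function('K')(V) = Mul(Mul(Pow(Add(4, 6), -1), Add(4, -4)), Pow(V, -1)) = Mul(Mul(Pow(10, -1), 0), Pow(V, -1)) = Mul(Mul(Rational(1, 10), 0), Pow(V, -1)) = Mul(0, Pow(V, -1)) = 0)
Mul(Function('K')(Mul(Add(-2, -13), Pow(Add(-4, 1), -1))), Pow(-285, -1)) = Mul(0, Pow(-285, -1)) = Mul(0, Rational(-1, 285)) = 0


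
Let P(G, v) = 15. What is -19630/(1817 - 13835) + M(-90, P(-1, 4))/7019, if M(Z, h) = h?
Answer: 68981620/42177171 ≈ 1.6355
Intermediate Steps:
-19630/(1817 - 13835) + M(-90, P(-1, 4))/7019 = -19630/(1817 - 13835) + 15/7019 = -19630/(-12018) + 15*(1/7019) = -19630*(-1/12018) + 15/7019 = 9815/6009 + 15/7019 = 68981620/42177171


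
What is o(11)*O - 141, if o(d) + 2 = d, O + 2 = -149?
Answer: -1500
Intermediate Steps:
O = -151 (O = -2 - 149 = -151)
o(d) = -2 + d
o(11)*O - 141 = (-2 + 11)*(-151) - 141 = 9*(-151) - 141 = -1359 - 141 = -1500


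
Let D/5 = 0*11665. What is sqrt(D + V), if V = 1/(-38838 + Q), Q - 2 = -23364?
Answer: I*sqrt(622)/6220 ≈ 0.0040096*I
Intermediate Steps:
Q = -23362 (Q = 2 - 23364 = -23362)
V = -1/62200 (V = 1/(-38838 - 23362) = 1/(-62200) = -1/62200 ≈ -1.6077e-5)
D = 0 (D = 5*(0*11665) = 5*0 = 0)
sqrt(D + V) = sqrt(0 - 1/62200) = sqrt(-1/62200) = I*sqrt(622)/6220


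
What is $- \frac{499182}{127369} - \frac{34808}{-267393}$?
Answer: $- \frac{129044312374}{34057579017} \approx -3.789$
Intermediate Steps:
$- \frac{499182}{127369} - \frac{34808}{-267393} = \left(-499182\right) \frac{1}{127369} - - \frac{34808}{267393} = - \frac{499182}{127369} + \frac{34808}{267393} = - \frac{129044312374}{34057579017}$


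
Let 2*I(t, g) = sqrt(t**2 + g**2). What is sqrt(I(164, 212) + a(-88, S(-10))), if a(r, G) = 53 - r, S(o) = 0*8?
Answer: sqrt(141 + 2*sqrt(4490)) ≈ 16.584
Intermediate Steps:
S(o) = 0
I(t, g) = sqrt(g**2 + t**2)/2 (I(t, g) = sqrt(t**2 + g**2)/2 = sqrt(g**2 + t**2)/2)
sqrt(I(164, 212) + a(-88, S(-10))) = sqrt(sqrt(212**2 + 164**2)/2 + (53 - 1*(-88))) = sqrt(sqrt(44944 + 26896)/2 + (53 + 88)) = sqrt(sqrt(71840)/2 + 141) = sqrt((4*sqrt(4490))/2 + 141) = sqrt(2*sqrt(4490) + 141) = sqrt(141 + 2*sqrt(4490))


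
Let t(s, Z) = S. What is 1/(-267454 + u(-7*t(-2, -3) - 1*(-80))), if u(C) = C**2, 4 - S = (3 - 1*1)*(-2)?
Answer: -1/266878 ≈ -3.7470e-6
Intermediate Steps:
S = 8 (S = 4 - (3 - 1*1)*(-2) = 4 - (3 - 1)*(-2) = 4 - 2*(-2) = 4 - 1*(-4) = 4 + 4 = 8)
t(s, Z) = 8
1/(-267454 + u(-7*t(-2, -3) - 1*(-80))) = 1/(-267454 + (-7*8 - 1*(-80))**2) = 1/(-267454 + (-56 + 80)**2) = 1/(-267454 + 24**2) = 1/(-267454 + 576) = 1/(-266878) = -1/266878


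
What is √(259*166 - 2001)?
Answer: √40993 ≈ 202.47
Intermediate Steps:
√(259*166 - 2001) = √(42994 - 2001) = √40993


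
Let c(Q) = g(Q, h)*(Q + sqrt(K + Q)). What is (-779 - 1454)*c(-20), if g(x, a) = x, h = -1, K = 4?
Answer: -893200 + 178640*I ≈ -8.932e+5 + 1.7864e+5*I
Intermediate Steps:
c(Q) = Q*(Q + sqrt(4 + Q))
(-779 - 1454)*c(-20) = (-779 - 1454)*(-20*(-20 + sqrt(4 - 20))) = -(-44660)*(-20 + sqrt(-16)) = -(-44660)*(-20 + 4*I) = -2233*(400 - 80*I) = -893200 + 178640*I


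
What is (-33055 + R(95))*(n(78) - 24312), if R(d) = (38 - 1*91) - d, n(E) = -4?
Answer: 807364148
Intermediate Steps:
R(d) = -53 - d (R(d) = (38 - 91) - d = -53 - d)
(-33055 + R(95))*(n(78) - 24312) = (-33055 + (-53 - 1*95))*(-4 - 24312) = (-33055 + (-53 - 95))*(-24316) = (-33055 - 148)*(-24316) = -33203*(-24316) = 807364148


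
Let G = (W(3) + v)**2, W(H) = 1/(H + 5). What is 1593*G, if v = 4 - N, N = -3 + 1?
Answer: 3824793/64 ≈ 59762.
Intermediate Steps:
N = -2
v = 6 (v = 4 - 1*(-2) = 4 + 2 = 6)
W(H) = 1/(5 + H)
G = 2401/64 (G = (1/(5 + 3) + 6)**2 = (1/8 + 6)**2 = (49/8)**2 = 2401/64 ≈ 37.516)
1593*G = 1593*(2401/64) = 3824793/64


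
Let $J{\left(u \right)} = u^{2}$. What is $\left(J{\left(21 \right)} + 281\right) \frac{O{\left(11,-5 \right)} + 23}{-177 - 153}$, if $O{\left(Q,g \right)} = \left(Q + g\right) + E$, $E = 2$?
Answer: $- \frac{11191}{165} \approx -67.824$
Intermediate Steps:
$O{\left(Q,g \right)} = 2 + Q + g$ ($O{\left(Q,g \right)} = \left(Q + g\right) + 2 = 2 + Q + g$)
$\left(J{\left(21 \right)} + 281\right) \frac{O{\left(11,-5 \right)} + 23}{-177 - 153} = \left(21^{2} + 281\right) \frac{\left(2 + 11 - 5\right) + 23}{-177 - 153} = \left(441 + 281\right) \frac{8 + 23}{-330} = 722 \cdot 31 \left(- \frac{1}{330}\right) = 722 \left(- \frac{31}{330}\right) = - \frac{11191}{165}$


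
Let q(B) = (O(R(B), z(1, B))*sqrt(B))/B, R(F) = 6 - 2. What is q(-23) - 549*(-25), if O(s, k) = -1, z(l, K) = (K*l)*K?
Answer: 13725 + I*sqrt(23)/23 ≈ 13725.0 + 0.20851*I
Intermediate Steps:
R(F) = 4
z(l, K) = l*K**2
q(B) = -1/sqrt(B) (q(B) = (-sqrt(B))/B = -1/sqrt(B))
q(-23) - 549*(-25) = -1/sqrt(-23) - 549*(-25) = -(-1)*I*sqrt(23)/23 + 13725 = I*sqrt(23)/23 + 13725 = 13725 + I*sqrt(23)/23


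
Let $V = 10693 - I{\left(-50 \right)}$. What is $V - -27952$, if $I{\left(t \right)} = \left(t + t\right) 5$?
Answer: $39145$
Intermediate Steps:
$I{\left(t \right)} = 10 t$ ($I{\left(t \right)} = 2 t 5 = 10 t$)
$V = 11193$ ($V = 10693 - 10 \left(-50\right) = 10693 - -500 = 10693 + 500 = 11193$)
$V - -27952 = 11193 - -27952 = 11193 + 27952 = 39145$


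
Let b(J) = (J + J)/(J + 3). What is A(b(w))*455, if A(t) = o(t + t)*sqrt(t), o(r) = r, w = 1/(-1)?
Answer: -910*I ≈ -910.0*I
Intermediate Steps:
w = -1
b(J) = 2*J/(3 + J) (b(J) = (2*J)/(3 + J) = 2*J/(3 + J))
A(t) = 2*t**(3/2) (A(t) = (t + t)*sqrt(t) = (2*t)*sqrt(t) = 2*t**(3/2))
A(b(w))*455 = (2*(2*(-1)/(3 - 1))**(3/2))*455 = (2*(2*(-1)/2)**(3/2))*455 = (2*(2*(-1)*(1/2))**(3/2))*455 = (2*(-1)**(3/2))*455 = (2*(-I))*455 = -2*I*455 = -910*I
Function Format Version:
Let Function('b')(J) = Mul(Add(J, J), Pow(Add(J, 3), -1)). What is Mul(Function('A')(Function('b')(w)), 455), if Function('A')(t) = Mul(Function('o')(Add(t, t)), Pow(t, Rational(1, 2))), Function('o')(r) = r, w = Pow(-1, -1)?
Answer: Mul(-910, I) ≈ Mul(-910.00, I)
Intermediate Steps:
w = -1
Function('b')(J) = Mul(2, J, Pow(Add(3, J), -1)) (Function('b')(J) = Mul(Mul(2, J), Pow(Add(3, J), -1)) = Mul(2, J, Pow(Add(3, J), -1)))
Function('A')(t) = Mul(2, Pow(t, Rational(3, 2))) (Function('A')(t) = Mul(Add(t, t), Pow(t, Rational(1, 2))) = Mul(Mul(2, t), Pow(t, Rational(1, 2))) = Mul(2, Pow(t, Rational(3, 2))))
Mul(Function('A')(Function('b')(w)), 455) = Mul(Mul(2, Pow(Mul(2, -1, Pow(Add(3, -1), -1)), Rational(3, 2))), 455) = Mul(Mul(2, Pow(Mul(2, -1, Pow(2, -1)), Rational(3, 2))), 455) = Mul(Mul(2, Pow(Mul(2, -1, Rational(1, 2)), Rational(3, 2))), 455) = Mul(Mul(2, Pow(-1, Rational(3, 2))), 455) = Mul(Mul(2, Mul(-1, I)), 455) = Mul(Mul(-2, I), 455) = Mul(-910, I)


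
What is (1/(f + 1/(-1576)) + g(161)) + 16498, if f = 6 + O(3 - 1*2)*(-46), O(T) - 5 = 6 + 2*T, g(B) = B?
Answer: 15542728811/932993 ≈ 16659.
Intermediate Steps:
O(T) = 11 + 2*T (O(T) = 5 + (6 + 2*T) = 11 + 2*T)
f = -592 (f = 6 + (11 + 2*(3 - 1*2))*(-46) = 6 + (11 + 2*(3 - 2))*(-46) = 6 + (11 + 2*1)*(-46) = 6 + (11 + 2)*(-46) = 6 + 13*(-46) = 6 - 598 = -592)
(1/(f + 1/(-1576)) + g(161)) + 16498 = (1/(-592 + 1/(-1576)) + 161) + 16498 = (1/(-592 - 1/1576) + 161) + 16498 = (1/(-932993/1576) + 161) + 16498 = (-1576/932993 + 161) + 16498 = 150210297/932993 + 16498 = 15542728811/932993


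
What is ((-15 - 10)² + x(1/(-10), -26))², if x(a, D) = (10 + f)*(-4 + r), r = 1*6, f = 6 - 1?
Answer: 429025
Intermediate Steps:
f = 5
r = 6
x(a, D) = 30 (x(a, D) = (10 + 5)*(-4 + 6) = 15*2 = 30)
((-15 - 10)² + x(1/(-10), -26))² = ((-15 - 10)² + 30)² = ((-25)² + 30)² = (625 + 30)² = 655² = 429025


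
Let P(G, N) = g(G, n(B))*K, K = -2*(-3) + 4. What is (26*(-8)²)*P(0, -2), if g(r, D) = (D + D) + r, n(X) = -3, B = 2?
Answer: -99840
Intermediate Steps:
g(r, D) = r + 2*D (g(r, D) = 2*D + r = r + 2*D)
K = 10 (K = 6 + 4 = 10)
P(G, N) = -60 + 10*G (P(G, N) = (G + 2*(-3))*10 = (G - 6)*10 = (-6 + G)*10 = -60 + 10*G)
(26*(-8)²)*P(0, -2) = (26*(-8)²)*(-60 + 10*0) = (26*64)*(-60 + 0) = 1664*(-60) = -99840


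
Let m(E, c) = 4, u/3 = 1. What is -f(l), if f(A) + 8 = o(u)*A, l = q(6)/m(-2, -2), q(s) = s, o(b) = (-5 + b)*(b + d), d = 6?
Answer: 35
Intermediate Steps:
u = 3 (u = 3*1 = 3)
o(b) = (-5 + b)*(6 + b) (o(b) = (-5 + b)*(b + 6) = (-5 + b)*(6 + b))
l = 3/2 (l = 6/4 = 6*(¼) = 3/2 ≈ 1.5000)
f(A) = -8 - 18*A (f(A) = -8 + (-30 + 3 + 3²)*A = -8 + (-30 + 3 + 9)*A = -8 - 18*A)
-f(l) = -(-8 - 18*3/2) = -(-8 - 27) = -1*(-35) = 35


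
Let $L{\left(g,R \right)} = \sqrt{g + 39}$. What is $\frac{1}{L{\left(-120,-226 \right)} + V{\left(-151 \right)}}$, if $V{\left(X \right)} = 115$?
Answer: $\frac{115}{13306} - \frac{9 i}{13306} \approx 0.0086427 - 0.00067639 i$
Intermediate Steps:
$L{\left(g,R \right)} = \sqrt{39 + g}$
$\frac{1}{L{\left(-120,-226 \right)} + V{\left(-151 \right)}} = \frac{1}{\sqrt{39 - 120} + 115} = \frac{1}{\sqrt{-81} + 115} = \frac{1}{9 i + 115} = \frac{1}{115 + 9 i} = \frac{115 - 9 i}{13306}$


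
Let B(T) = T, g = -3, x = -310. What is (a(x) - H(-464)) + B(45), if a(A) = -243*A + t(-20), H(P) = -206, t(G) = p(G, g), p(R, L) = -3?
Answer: 75578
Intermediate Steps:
t(G) = -3
a(A) = -3 - 243*A (a(A) = -243*A - 3 = -3 - 243*A)
(a(x) - H(-464)) + B(45) = ((-3 - 243*(-310)) - 1*(-206)) + 45 = ((-3 + 75330) + 206) + 45 = (75327 + 206) + 45 = 75533 + 45 = 75578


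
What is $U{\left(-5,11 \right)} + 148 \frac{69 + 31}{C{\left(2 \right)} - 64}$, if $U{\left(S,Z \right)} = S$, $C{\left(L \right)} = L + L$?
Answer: $- \frac{755}{3} \approx -251.67$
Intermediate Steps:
$C{\left(L \right)} = 2 L$
$U{\left(-5,11 \right)} + 148 \frac{69 + 31}{C{\left(2 \right)} - 64} = -5 + 148 \frac{69 + 31}{2 \cdot 2 - 64} = -5 + 148 \frac{100}{4 - 64} = -5 + 148 \frac{100}{-60} = -5 + 148 \cdot 100 \left(- \frac{1}{60}\right) = -5 + 148 \left(- \frac{5}{3}\right) = -5 - \frac{740}{3} = - \frac{755}{3}$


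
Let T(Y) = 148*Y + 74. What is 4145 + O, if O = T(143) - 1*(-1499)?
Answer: 26882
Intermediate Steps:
T(Y) = 74 + 148*Y
O = 22737 (O = (74 + 148*143) - 1*(-1499) = (74 + 21164) + 1499 = 21238 + 1499 = 22737)
4145 + O = 4145 + 22737 = 26882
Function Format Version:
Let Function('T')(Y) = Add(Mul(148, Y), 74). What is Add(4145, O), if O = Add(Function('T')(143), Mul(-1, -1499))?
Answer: 26882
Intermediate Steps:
Function('T')(Y) = Add(74, Mul(148, Y))
O = 22737 (O = Add(Add(74, Mul(148, 143)), Mul(-1, -1499)) = Add(Add(74, 21164), 1499) = Add(21238, 1499) = 22737)
Add(4145, O) = Add(4145, 22737) = 26882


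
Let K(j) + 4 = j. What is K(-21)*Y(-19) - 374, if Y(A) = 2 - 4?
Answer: -324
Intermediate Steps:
K(j) = -4 + j
Y(A) = -2
K(-21)*Y(-19) - 374 = (-4 - 21)*(-2) - 374 = -25*(-2) - 374 = 50 - 374 = -324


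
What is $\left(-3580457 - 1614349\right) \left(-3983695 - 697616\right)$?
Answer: $24318502470666$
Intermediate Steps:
$\left(-3580457 - 1614349\right) \left(-3983695 - 697616\right) = \left(-5194806\right) \left(-4681311\right) = 24318502470666$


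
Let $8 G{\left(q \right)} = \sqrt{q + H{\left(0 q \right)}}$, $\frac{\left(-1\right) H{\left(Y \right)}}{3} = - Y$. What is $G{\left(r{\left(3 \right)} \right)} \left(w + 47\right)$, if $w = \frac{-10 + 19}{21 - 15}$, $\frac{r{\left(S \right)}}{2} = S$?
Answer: $\frac{97 \sqrt{6}}{16} \approx 14.85$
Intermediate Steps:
$r{\left(S \right)} = 2 S$
$w = \frac{3}{2}$ ($w = \frac{9}{6} = 9 \cdot \frac{1}{6} = \frac{3}{2} \approx 1.5$)
$H{\left(Y \right)} = 3 Y$ ($H{\left(Y \right)} = - 3 \left(- Y\right) = 3 Y$)
$G{\left(q \right)} = \frac{\sqrt{q}}{8}$ ($G{\left(q \right)} = \frac{\sqrt{q + 3 \cdot 0 q}}{8} = \frac{\sqrt{q + 3 \cdot 0}}{8} = \frac{\sqrt{q + 0}}{8} = \frac{\sqrt{q}}{8}$)
$G{\left(r{\left(3 \right)} \right)} \left(w + 47\right) = \frac{\sqrt{2 \cdot 3}}{8} \left(\frac{3}{2} + 47\right) = \frac{\sqrt{6}}{8} \cdot \frac{97}{2} = \frac{97 \sqrt{6}}{16}$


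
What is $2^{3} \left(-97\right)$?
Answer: $-776$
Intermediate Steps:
$2^{3} \left(-97\right) = 8 \left(-97\right) = -776$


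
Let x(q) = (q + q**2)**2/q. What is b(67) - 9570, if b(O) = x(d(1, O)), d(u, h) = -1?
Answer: -9570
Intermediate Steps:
x(q) = (q + q**2)**2/q
b(O) = 0 (b(O) = -(1 - 1)**2 = -1*0**2 = -1*0 = 0)
b(67) - 9570 = 0 - 9570 = -9570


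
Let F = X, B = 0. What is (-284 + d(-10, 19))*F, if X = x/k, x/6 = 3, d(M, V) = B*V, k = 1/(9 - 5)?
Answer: -20448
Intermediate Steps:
k = ¼ (k = 1/4 = ¼ ≈ 0.25000)
d(M, V) = 0 (d(M, V) = 0*V = 0)
x = 18 (x = 6*3 = 18)
X = 72 (X = 18/(¼) = 18*4 = 72)
F = 72
(-284 + d(-10, 19))*F = (-284 + 0)*72 = -284*72 = -20448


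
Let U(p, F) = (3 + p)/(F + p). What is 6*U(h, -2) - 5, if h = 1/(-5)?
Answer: -139/11 ≈ -12.636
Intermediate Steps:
h = -1/5 ≈ -0.20000
U(p, F) = (3 + p)/(F + p)
6*U(h, -2) - 5 = 6*((3 - 1/5)/(-2 - 1/5)) - 5 = 6*((14/5)/(-11/5)) - 5 = 6*(-5/11*14/5) - 5 = 6*(-14/11) - 5 = -84/11 - 5 = -139/11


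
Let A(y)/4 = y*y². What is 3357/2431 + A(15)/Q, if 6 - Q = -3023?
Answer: 3306681/566423 ≈ 5.8378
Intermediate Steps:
Q = 3029 (Q = 6 - 1*(-3023) = 6 + 3023 = 3029)
A(y) = 4*y³ (A(y) = 4*(y*y²) = 4*y³)
3357/2431 + A(15)/Q = 3357/2431 + (4*15³)/3029 = 3357*(1/2431) + (4*3375)*(1/3029) = 3357/2431 + 13500*(1/3029) = 3357/2431 + 13500/3029 = 3306681/566423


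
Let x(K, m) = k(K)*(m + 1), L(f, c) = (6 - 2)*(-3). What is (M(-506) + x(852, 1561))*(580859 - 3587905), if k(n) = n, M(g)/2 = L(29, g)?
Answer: -4001776816800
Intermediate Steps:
L(f, c) = -12 (L(f, c) = 4*(-3) = -12)
M(g) = -24 (M(g) = 2*(-12) = -24)
x(K, m) = K*(1 + m) (x(K, m) = K*(m + 1) = K*(1 + m))
(M(-506) + x(852, 1561))*(580859 - 3587905) = (-24 + 852*(1 + 1561))*(580859 - 3587905) = (-24 + 852*1562)*(-3007046) = (-24 + 1330824)*(-3007046) = 1330800*(-3007046) = -4001776816800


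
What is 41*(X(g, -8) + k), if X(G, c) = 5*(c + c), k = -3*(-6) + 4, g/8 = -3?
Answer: -2378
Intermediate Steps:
g = -24 (g = 8*(-3) = -24)
k = 22 (k = 18 + 4 = 22)
X(G, c) = 10*c (X(G, c) = 5*(2*c) = 10*c)
41*(X(g, -8) + k) = 41*(10*(-8) + 22) = 41*(-80 + 22) = 41*(-58) = -2378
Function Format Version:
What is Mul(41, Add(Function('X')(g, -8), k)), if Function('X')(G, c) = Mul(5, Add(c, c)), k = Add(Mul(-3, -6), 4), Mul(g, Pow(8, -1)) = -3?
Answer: -2378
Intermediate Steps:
g = -24 (g = Mul(8, -3) = -24)
k = 22 (k = Add(18, 4) = 22)
Function('X')(G, c) = Mul(10, c) (Function('X')(G, c) = Mul(5, Mul(2, c)) = Mul(10, c))
Mul(41, Add(Function('X')(g, -8), k)) = Mul(41, Add(Mul(10, -8), 22)) = Mul(41, Add(-80, 22)) = Mul(41, -58) = -2378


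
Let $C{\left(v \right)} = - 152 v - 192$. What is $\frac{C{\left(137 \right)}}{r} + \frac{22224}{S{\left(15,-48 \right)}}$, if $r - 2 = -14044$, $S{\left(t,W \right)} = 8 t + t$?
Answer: $\frac{52484428}{315945} \approx 166.12$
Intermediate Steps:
$S{\left(t,W \right)} = 9 t$
$C{\left(v \right)} = -192 - 152 v$
$r = -14042$ ($r = 2 - 14044 = -14042$)
$\frac{C{\left(137 \right)}}{r} + \frac{22224}{S{\left(15,-48 \right)}} = \frac{-192 - 20824}{-14042} + \frac{22224}{9 \cdot 15} = \left(-192 - 20824\right) \left(- \frac{1}{14042}\right) + \frac{22224}{135} = \left(-21016\right) \left(- \frac{1}{14042}\right) + 22224 \cdot \frac{1}{135} = \frac{10508}{7021} + \frac{7408}{45} = \frac{52484428}{315945}$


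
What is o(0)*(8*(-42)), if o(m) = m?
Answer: 0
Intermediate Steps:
o(0)*(8*(-42)) = 0*(8*(-42)) = 0*(-336) = 0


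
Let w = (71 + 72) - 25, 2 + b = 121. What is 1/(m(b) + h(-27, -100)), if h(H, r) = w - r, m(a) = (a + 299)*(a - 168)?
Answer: -1/20264 ≈ -4.9349e-5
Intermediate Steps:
b = 119 (b = -2 + 121 = 119)
m(a) = (-168 + a)*(299 + a) (m(a) = (299 + a)*(-168 + a) = (-168 + a)*(299 + a))
w = 118 (w = 143 - 25 = 118)
h(H, r) = 118 - r
1/(m(b) + h(-27, -100)) = 1/((-50232 + 119² + 131*119) + (118 - 1*(-100))) = 1/((-50232 + 14161 + 15589) + (118 + 100)) = 1/(-20482 + 218) = 1/(-20264) = -1/20264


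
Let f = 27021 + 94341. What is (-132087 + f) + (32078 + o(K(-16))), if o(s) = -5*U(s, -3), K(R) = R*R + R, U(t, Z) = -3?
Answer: 21368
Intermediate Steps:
f = 121362
K(R) = R + R**2 (K(R) = R**2 + R = R + R**2)
o(s) = 15 (o(s) = -5*(-3) = 15)
(-132087 + f) + (32078 + o(K(-16))) = (-132087 + 121362) + (32078 + 15) = -10725 + 32093 = 21368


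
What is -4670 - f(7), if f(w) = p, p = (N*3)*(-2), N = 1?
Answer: -4664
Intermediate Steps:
p = -6 (p = (1*3)*(-2) = 3*(-2) = -6)
f(w) = -6
-4670 - f(7) = -4670 - 1*(-6) = -4670 + 6 = -4664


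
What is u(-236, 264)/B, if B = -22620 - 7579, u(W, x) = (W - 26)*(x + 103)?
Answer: 96154/30199 ≈ 3.1840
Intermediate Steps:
u(W, x) = (-26 + W)*(103 + x)
B = -30199
u(-236, 264)/B = (-2678 - 26*264 + 103*(-236) - 236*264)/(-30199) = (-2678 - 6864 - 24308 - 62304)*(-1/30199) = -96154*(-1/30199) = 96154/30199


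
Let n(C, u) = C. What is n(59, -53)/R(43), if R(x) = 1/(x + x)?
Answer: 5074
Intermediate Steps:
R(x) = 1/(2*x)
n(59, -53)/R(43) = 59/(((1/2)/43)) = 59/(((1/2)*(1/43))) = 59/(1/86) = 59*86 = 5074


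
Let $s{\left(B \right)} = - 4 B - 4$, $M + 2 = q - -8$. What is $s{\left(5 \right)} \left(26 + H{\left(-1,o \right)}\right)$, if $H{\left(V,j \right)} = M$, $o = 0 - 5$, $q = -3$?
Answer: $-696$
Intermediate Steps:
$o = -5$
$M = 3$ ($M = -2 - -5 = -2 + \left(-3 + 8\right) = -2 + 5 = 3$)
$H{\left(V,j \right)} = 3$
$s{\left(B \right)} = -4 - 4 B$
$s{\left(5 \right)} \left(26 + H{\left(-1,o \right)}\right) = \left(-4 - 20\right) \left(26 + 3\right) = \left(-4 - 20\right) 29 = \left(-24\right) 29 = -696$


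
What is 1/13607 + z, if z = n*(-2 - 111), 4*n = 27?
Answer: -41514953/54428 ≈ -762.75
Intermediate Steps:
n = 27/4 (n = (1/4)*27 = 27/4 ≈ 6.7500)
z = -3051/4 (z = 27*(-2 - 111)/4 = (27/4)*(-113) = -3051/4 ≈ -762.75)
1/13607 + z = 1/13607 - 3051/4 = -41514953/54428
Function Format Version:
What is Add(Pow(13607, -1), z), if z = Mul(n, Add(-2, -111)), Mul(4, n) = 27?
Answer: Rational(-41514953, 54428) ≈ -762.75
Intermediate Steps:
n = Rational(27, 4) (n = Mul(Rational(1, 4), 27) = Rational(27, 4) ≈ 6.7500)
z = Rational(-3051, 4) (z = Mul(Rational(27, 4), Add(-2, -111)) = Mul(Rational(27, 4), -113) = Rational(-3051, 4) ≈ -762.75)
Add(Pow(13607, -1), z) = Add(Pow(13607, -1), Rational(-3051, 4)) = Add(Rational(1, 13607), Rational(-3051, 4)) = Rational(-41514953, 54428)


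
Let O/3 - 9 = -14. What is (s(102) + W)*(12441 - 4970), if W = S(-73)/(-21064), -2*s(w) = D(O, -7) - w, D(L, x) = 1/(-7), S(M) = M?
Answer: 56263286661/147448 ≈ 3.8158e+5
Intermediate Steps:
O = -15 (O = 27 + 3*(-14) = 27 - 42 = -15)
D(L, x) = -1/7
s(w) = 1/14 + w/2 (s(w) = -(-1/7 - w)/2 = 1/14 + w/2)
W = 73/21064 (W = -73/(-21064) = -73*(-1/21064) = 73/21064 ≈ 0.0034656)
(s(102) + W)*(12441 - 4970) = ((1/14 + (1/2)*102) + 73/21064)*(12441 - 4970) = ((1/14 + 51) + 73/21064)*7471 = (715/14 + 73/21064)*7471 = (7530891/147448)*7471 = 56263286661/147448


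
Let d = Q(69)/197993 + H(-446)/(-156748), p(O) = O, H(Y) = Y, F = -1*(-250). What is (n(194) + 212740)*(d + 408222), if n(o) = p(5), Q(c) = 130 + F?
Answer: 1347651570805727271435/15517503382 ≈ 8.6847e+10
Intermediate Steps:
F = 250
Q(c) = 380 (Q(c) = 130 + 250 = 380)
n(o) = 5
d = 73934559/15517503382 (d = 380/197993 - 446/(-156748) = 380*(1/197993) - 446*(-1/156748) = 380/197993 + 223/78374 = 73934559/15517503382 ≈ 0.0047646)
(n(194) + 212740)*(d + 408222) = (5 + 212740)*(73934559/15517503382 + 408222) = 212745*(6334586339541363/15517503382) = 1347651570805727271435/15517503382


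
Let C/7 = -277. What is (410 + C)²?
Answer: 2337841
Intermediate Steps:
C = -1939 (C = 7*(-277) = -1939)
(410 + C)² = (410 - 1939)² = (-1529)² = 2337841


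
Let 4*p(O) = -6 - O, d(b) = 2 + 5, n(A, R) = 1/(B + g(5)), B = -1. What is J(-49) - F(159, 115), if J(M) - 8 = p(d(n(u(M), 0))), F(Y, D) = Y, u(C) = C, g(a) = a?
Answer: -617/4 ≈ -154.25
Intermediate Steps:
n(A, R) = 1/4 (n(A, R) = 1/(-1 + 5) = 1/4)
d(b) = 7
p(O) = -3/2 - O/4 (p(O) = (-6 - O)/4 = -3/2 - O/4)
J(M) = 19/4 (J(M) = 8 + (-3/2 - 1/4*7) = 8 + (-3/2 - 7/4) = 8 - 13/4 = 19/4)
J(-49) - F(159, 115) = 19/4 - 1*159 = 19/4 - 159 = -617/4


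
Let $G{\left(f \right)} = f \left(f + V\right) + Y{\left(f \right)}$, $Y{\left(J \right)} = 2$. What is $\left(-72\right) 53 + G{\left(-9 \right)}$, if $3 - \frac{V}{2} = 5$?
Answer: $-3697$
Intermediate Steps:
$V = -4$ ($V = 6 - 10 = -4$)
$G{\left(f \right)} = 2 + f \left(-4 + f\right)$ ($G{\left(f \right)} = f \left(f - 4\right) + 2 = f \left(-4 + f\right) + 2 = 2 + f \left(-4 + f\right)$)
$\left(-72\right) 53 + G{\left(-9 \right)} = \left(-72\right) 53 + \left(2 + \left(-9\right)^{2} - -36\right) = -3816 + \left(2 + 81 + 36\right) = -3816 + 119 = -3697$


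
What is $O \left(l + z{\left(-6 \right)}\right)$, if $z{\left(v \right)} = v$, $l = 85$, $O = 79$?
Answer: $6241$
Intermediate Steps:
$O \left(l + z{\left(-6 \right)}\right) = 79 \left(85 - 6\right) = 79 \cdot 79 = 6241$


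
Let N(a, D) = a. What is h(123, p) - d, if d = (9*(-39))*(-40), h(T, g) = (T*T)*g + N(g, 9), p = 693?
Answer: 10471050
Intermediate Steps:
h(T, g) = g + g*T**2 (h(T, g) = (T*T)*g + g = T**2*g + g = g*T**2 + g = g + g*T**2)
d = 14040 (d = -351*(-40) = 14040)
h(123, p) - d = 693*(1 + 123**2) - 1*14040 = 693*(1 + 15129) - 14040 = 693*15130 - 14040 = 10485090 - 14040 = 10471050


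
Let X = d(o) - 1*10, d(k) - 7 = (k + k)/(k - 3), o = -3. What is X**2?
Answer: 4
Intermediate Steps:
d(k) = 7 + 2*k/(-3 + k) (d(k) = 7 + (k + k)/(k - 3) = 7 + (2*k)/(-3 + k) = 7 + 2*k/(-3 + k))
X = -2 (X = 3*(-7 + 3*(-3))/(-3 - 3) - 1*10 = 3*(-7 - 9)/(-6) - 10 = 3*(-1/6)*(-16) - 10 = 8 - 10 = -2)
X**2 = (-2)**2 = 4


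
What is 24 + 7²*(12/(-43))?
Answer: 444/43 ≈ 10.326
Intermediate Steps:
24 + 7²*(12/(-43)) = 24 + 49*(12*(-1/43)) = 24 + 49*(-12/43) = 24 - 588/43 = 444/43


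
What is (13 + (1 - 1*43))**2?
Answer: 841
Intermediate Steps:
(13 + (1 - 1*43))**2 = (13 + (1 - 43))**2 = (13 - 42)**2 = (-29)**2 = 841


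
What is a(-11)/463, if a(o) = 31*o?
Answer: -341/463 ≈ -0.73650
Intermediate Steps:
a(-11)/463 = (31*(-11))/463 = -341*1/463 = -341/463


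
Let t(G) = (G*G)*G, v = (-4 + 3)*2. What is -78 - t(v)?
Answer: -70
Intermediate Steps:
v = -2 (v = -1*2 = -2)
t(G) = G**3 (t(G) = G**2*G = G**3)
-78 - t(v) = -78 - 1*(-2)**3 = -78 - 1*(-8) = -78 + 8 = -70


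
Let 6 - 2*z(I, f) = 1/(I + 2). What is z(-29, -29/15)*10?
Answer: 815/27 ≈ 30.185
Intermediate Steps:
z(I, f) = 3 - 1/(2*(2 + I)) (z(I, f) = 3 - 1/(2*(I + 2)) = 3 - 1/(2*(2 + I)))
z(-29, -29/15)*10 = ((11 + 6*(-29))/(2*(2 - 29)))*10 = ((1/2)*(11 - 174)/(-27))*10 = ((1/2)*(-1/27)*(-163))*10 = (163/54)*10 = 815/27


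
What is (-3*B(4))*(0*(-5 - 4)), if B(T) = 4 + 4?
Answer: 0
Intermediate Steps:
B(T) = 8
(-3*B(4))*(0*(-5 - 4)) = (-3*8)*(0*(-5 - 4)) = -0*(-9) = -24*0 = 0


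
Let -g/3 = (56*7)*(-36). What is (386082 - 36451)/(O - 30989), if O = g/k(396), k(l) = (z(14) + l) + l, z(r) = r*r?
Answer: -86358857/7643699 ≈ -11.298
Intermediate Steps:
z(r) = r²
k(l) = 196 + 2*l (k(l) = (14² + l) + l = (196 + l) + l = 196 + 2*l)
g = 42336 (g = -3*56*7*(-36) = -1176*(-36) = -3*(-14112) = 42336)
O = 10584/247 (O = 42336/(196 + 2*396) = 42336/(196 + 792) = 42336/988 = 42336*(1/988) = 10584/247 ≈ 42.850)
(386082 - 36451)/(O - 30989) = (386082 - 36451)/(10584/247 - 30989) = 349631/(-7643699/247) = 349631*(-247/7643699) = -86358857/7643699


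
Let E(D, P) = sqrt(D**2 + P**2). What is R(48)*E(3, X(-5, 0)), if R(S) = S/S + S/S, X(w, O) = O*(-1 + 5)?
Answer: 6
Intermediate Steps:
X(w, O) = 4*O (X(w, O) = O*4 = 4*O)
R(S) = 2 (R(S) = 1 + 1 = 2)
R(48)*E(3, X(-5, 0)) = 2*sqrt(3**2 + (4*0)**2) = 2*sqrt(9 + 0**2) = 2*sqrt(9 + 0) = 2*sqrt(9) = 2*3 = 6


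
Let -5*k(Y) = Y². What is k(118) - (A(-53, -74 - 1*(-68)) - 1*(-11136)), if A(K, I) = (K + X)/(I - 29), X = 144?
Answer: -69591/5 ≈ -13918.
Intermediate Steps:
A(K, I) = (144 + K)/(-29 + I) (A(K, I) = (K + 144)/(I - 29) = (144 + K)/(-29 + I))
k(Y) = -Y²/5
k(118) - (A(-53, -74 - 1*(-68)) - 1*(-11136)) = -⅕*118² - ((144 - 53)/(-29 + (-74 - 1*(-68))) - 1*(-11136)) = -⅕*13924 - (91/(-29 + (-74 + 68)) + 11136) = -13924/5 - (91/(-29 - 6) + 11136) = -13924/5 - (91/(-35) + 11136) = -13924/5 - (-1/35*91 + 11136) = -13924/5 - (-13/5 + 11136) = -13924/5 - 1*55667/5 = -13924/5 - 55667/5 = -69591/5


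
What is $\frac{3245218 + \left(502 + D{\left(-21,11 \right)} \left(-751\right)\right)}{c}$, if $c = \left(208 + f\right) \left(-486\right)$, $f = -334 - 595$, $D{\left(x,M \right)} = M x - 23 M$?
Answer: $\frac{601534}{58401} \approx 10.3$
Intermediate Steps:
$D{\left(x,M \right)} = - 23 M + M x$
$f = -929$ ($f = -334 - 595 = -929$)
$c = 350406$ ($c = \left(208 - 929\right) \left(-486\right) = \left(-721\right) \left(-486\right) = 350406$)
$\frac{3245218 + \left(502 + D{\left(-21,11 \right)} \left(-751\right)\right)}{c} = \frac{3245218 + \left(502 + 11 \left(-23 - 21\right) \left(-751\right)\right)}{350406} = \left(3245218 + \left(502 + 11 \left(-44\right) \left(-751\right)\right)\right) \frac{1}{350406} = \left(3245218 + \left(502 - -363484\right)\right) \frac{1}{350406} = \left(3245218 + \left(502 + 363484\right)\right) \frac{1}{350406} = \left(3245218 + 363986\right) \frac{1}{350406} = 3609204 \cdot \frac{1}{350406} = \frac{601534}{58401}$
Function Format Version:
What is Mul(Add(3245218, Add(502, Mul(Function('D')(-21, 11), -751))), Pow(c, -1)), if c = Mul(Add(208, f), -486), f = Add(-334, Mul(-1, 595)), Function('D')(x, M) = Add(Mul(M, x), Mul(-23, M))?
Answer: Rational(601534, 58401) ≈ 10.300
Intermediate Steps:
Function('D')(x, M) = Add(Mul(-23, M), Mul(M, x))
f = -929 (f = Add(-334, -595) = -929)
c = 350406 (c = Mul(Add(208, -929), -486) = Mul(-721, -486) = 350406)
Mul(Add(3245218, Add(502, Mul(Function('D')(-21, 11), -751))), Pow(c, -1)) = Mul(Add(3245218, Add(502, Mul(Mul(11, Add(-23, -21)), -751))), Pow(350406, -1)) = Mul(Add(3245218, Add(502, Mul(Mul(11, -44), -751))), Rational(1, 350406)) = Mul(Add(3245218, Add(502, Mul(-484, -751))), Rational(1, 350406)) = Mul(Add(3245218, Add(502, 363484)), Rational(1, 350406)) = Mul(Add(3245218, 363986), Rational(1, 350406)) = Mul(3609204, Rational(1, 350406)) = Rational(601534, 58401)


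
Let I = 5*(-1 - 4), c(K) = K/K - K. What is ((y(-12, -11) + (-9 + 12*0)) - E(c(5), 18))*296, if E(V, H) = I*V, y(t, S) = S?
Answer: -35520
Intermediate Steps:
c(K) = 1 - K
I = -25 (I = 5*(-5) = -25)
E(V, H) = -25*V
((y(-12, -11) + (-9 + 12*0)) - E(c(5), 18))*296 = ((-11 + (-9 + 12*0)) - (-25)*(1 - 1*5))*296 = ((-11 + (-9 + 0)) - (-25)*(1 - 5))*296 = ((-11 - 9) - (-25)*(-4))*296 = (-20 - 1*100)*296 = (-20 - 100)*296 = -120*296 = -35520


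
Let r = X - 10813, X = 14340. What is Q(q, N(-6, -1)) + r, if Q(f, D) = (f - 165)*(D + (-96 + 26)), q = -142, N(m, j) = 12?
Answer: 21333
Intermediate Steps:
Q(f, D) = (-165 + f)*(-70 + D) (Q(f, D) = (-165 + f)*(D - 70) = (-165 + f)*(-70 + D))
r = 3527 (r = 14340 - 10813 = 3527)
Q(q, N(-6, -1)) + r = (11550 - 165*12 - 70*(-142) + 12*(-142)) + 3527 = (11550 - 1980 + 9940 - 1704) + 3527 = 17806 + 3527 = 21333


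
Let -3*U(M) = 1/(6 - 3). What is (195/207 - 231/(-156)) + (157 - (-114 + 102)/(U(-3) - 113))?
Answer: 290958829/1826292 ≈ 159.32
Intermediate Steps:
U(M) = -⅑ (U(M) = -1/(3*(6 - 3)) = -⅓/3 = -⅓*⅓ = -⅑)
(195/207 - 231/(-156)) + (157 - (-114 + 102)/(U(-3) - 113)) = (195/207 - 231/(-156)) + (157 - (-114 + 102)/(-⅑ - 113)) = (195*(1/207) - 231*(-1/156)) + (157 - (-12)/(-1018/9)) = (65/69 + 77/52) + (157 - (-12)*(-9)/1018) = 8693/3588 + (157 - 1*54/509) = 8693/3588 + (157 - 54/509) = 8693/3588 + 79859/509 = 290958829/1826292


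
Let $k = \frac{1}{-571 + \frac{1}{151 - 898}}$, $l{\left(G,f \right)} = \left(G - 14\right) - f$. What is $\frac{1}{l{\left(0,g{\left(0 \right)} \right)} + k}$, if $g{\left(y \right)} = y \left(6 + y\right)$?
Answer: $- \frac{426538}{5972279} \approx -0.07142$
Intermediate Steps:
$l{\left(G,f \right)} = -14 + G - f$ ($l{\left(G,f \right)} = \left(G - 14\right) - f = \left(-14 + G\right) - f = -14 + G - f$)
$k = - \frac{747}{426538}$ ($k = \frac{1}{-571 + \frac{1}{-747}} = \frac{1}{-571 - \frac{1}{747}} = \frac{1}{- \frac{426538}{747}} = - \frac{747}{426538} \approx -0.0017513$)
$\frac{1}{l{\left(0,g{\left(0 \right)} \right)} + k} = \frac{1}{\left(-14 + 0 - 0 \left(6 + 0\right)\right) - \frac{747}{426538}} = \frac{1}{\left(-14 + 0 - 0 \cdot 6\right) - \frac{747}{426538}} = \frac{1}{\left(-14 + 0 - 0\right) - \frac{747}{426538}} = \frac{1}{\left(-14 + 0 + 0\right) - \frac{747}{426538}} = \frac{1}{-14 - \frac{747}{426538}} = \frac{1}{- \frac{5972279}{426538}} = - \frac{426538}{5972279}$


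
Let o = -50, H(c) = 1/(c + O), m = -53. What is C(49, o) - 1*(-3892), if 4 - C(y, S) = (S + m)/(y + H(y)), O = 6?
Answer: 10509281/2696 ≈ 3898.1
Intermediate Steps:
H(c) = 1/(6 + c) (H(c) = 1/(c + 6) = 1/(6 + c))
C(y, S) = 4 - (-53 + S)/(y + 1/(6 + y)) (C(y, S) = 4 - (S - 53)/(y + 1/(6 + y)) = 4 - (-53 + S)/(y + 1/(6 + y)))
C(49, o) - 1*(-3892) = (4 + (6 + 49)*(53 - 1*(-50) + 4*49))/(1 + 49*(6 + 49)) - 1*(-3892) = (4 + 55*(53 + 50 + 196))/(1 + 49*55) + 3892 = (4 + 55*299)/(1 + 2695) + 3892 = (4 + 16445)/2696 + 3892 = (1/2696)*16449 + 3892 = 16449/2696 + 3892 = 10509281/2696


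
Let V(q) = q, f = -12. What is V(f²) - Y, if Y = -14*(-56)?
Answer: -640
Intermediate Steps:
Y = 784
V(f²) - Y = (-12)² - 1*784 = 144 - 784 = -640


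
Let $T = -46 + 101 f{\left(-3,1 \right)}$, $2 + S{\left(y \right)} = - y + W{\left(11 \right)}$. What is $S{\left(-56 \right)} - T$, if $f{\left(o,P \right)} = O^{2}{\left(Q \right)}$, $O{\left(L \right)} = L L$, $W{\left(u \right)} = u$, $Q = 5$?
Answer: $-63014$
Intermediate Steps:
$S{\left(y \right)} = 9 - y$ ($S{\left(y \right)} = -2 - \left(-11 + y\right) = 9 - y$)
$O{\left(L \right)} = L^{2}$
$f{\left(o,P \right)} = 625$ ($f{\left(o,P \right)} = \left(5^{2}\right)^{2} = 25^{2} = 625$)
$T = 63079$ ($T = -46 + 101 \cdot 625 = -46 + 63125 = 63079$)
$S{\left(-56 \right)} - T = \left(9 - -56\right) - 63079 = \left(9 + 56\right) - 63079 = 65 - 63079 = -63014$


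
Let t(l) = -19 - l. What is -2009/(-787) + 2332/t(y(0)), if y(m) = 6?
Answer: -1785059/19675 ≈ -90.727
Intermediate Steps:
-2009/(-787) + 2332/t(y(0)) = -2009/(-787) + 2332/(-19 - 1*6) = -2009*(-1/787) + 2332/(-19 - 6) = 2009/787 + 2332/(-25) = 2009/787 + 2332*(-1/25) = 2009/787 - 2332/25 = -1785059/19675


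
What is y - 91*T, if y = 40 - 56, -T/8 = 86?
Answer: 62592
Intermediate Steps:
T = -688 (T = -8*86 = -688)
y = -16
y - 91*T = -16 - 91*(-688) = -16 + 62608 = 62592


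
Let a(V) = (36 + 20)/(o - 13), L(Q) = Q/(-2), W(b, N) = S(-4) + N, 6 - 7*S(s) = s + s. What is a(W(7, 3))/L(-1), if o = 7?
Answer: -56/3 ≈ -18.667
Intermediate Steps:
S(s) = 6/7 - 2*s/7 (S(s) = 6/7 - (s + s)/7 = 6/7 - 2*s/7)
W(b, N) = 2 + N (W(b, N) = (6/7 - 2/7*(-4)) + N = (6/7 + 8/7) + N = 2 + N)
L(Q) = -Q/2 (L(Q) = Q*(-½) = -Q/2)
a(V) = -28/3 (a(V) = (36 + 20)/(7 - 13) = 56/(-6) = 56*(-⅙) = -28/3)
a(W(7, 3))/L(-1) = -28/(3*((-½*(-1)))) = -28/(3*½) = -28/3*2 = -56/3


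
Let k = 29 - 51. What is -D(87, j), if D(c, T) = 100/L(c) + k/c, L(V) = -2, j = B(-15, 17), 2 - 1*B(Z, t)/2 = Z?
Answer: 4372/87 ≈ 50.253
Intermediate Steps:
k = -22
B(Z, t) = 4 - 2*Z
j = 34 (j = 4 - 2*(-15) = 4 + 30 = 34)
D(c, T) = -50 - 22/c (D(c, T) = 100/(-2) - 22/c = 100*(-½) - 22/c = -50 - 22/c)
-D(87, j) = -(-50 - 22/87) = -1*(-4372/87) = 4372/87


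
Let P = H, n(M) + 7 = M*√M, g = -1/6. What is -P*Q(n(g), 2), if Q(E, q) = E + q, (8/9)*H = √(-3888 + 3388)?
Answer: -5*√30/16 + 225*I*√5/4 ≈ -1.7116 + 125.78*I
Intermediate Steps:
g = -⅙ (g = -1*⅙ = -⅙ ≈ -0.16667)
n(M) = -7 + M^(3/2) (n(M) = -7 + M*√M = -7 + M^(3/2))
H = 45*I*√5/4 (H = 9*√(-3888 + 3388)/8 = 9*√(-500)/8 = 9*(10*I*√5)/8 = 45*I*√5/4 ≈ 25.156*I)
P = 45*I*√5/4 ≈ 25.156*I
-P*Q(n(g), 2) = -45*I*√5/4*((-7 + (-⅙)^(3/2)) + 2) = -45*I*√5/4*((-7 - I*√6/36) + 2) = -45*I*√5/4*(-5 - I*√6/36) = -45*I*√5*(-5 - I*√6/36)/4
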